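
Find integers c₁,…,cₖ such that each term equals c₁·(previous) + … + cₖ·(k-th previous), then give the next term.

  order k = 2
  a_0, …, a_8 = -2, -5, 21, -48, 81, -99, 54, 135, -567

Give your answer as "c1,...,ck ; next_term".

  a_2 = -3·-5 + -3·-2 = 21
  a_3 = -3·21 + -3·-5 = -48
  a_4 = -3·-48 + -3·21 = 81
  a_5 = -3·81 + -3·-48 = -99
  a_6 = -3·-99 + -3·81 = 54
  a_7 = -3·54 + -3·-99 = 135
  a_8 = -3·135 + -3·54 = -567
  a_9 = -3·-567 + -3·135 = 1296

-3,-3 ; 1296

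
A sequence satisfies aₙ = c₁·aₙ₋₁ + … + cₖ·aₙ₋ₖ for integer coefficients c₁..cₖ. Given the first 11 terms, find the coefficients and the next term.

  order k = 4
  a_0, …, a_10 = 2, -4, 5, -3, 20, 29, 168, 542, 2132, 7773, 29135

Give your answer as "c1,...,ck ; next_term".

  a_4 = 3·-3 + 3·5 + -2·-4 + 3·2 = 20
  a_5 = 3·20 + 3·-3 + -2·5 + 3·-4 = 29
  a_6 = 3·29 + 3·20 + -2·-3 + 3·5 = 168
  a_7 = 3·168 + 3·29 + -2·20 + 3·-3 = 542
  a_8 = 3·542 + 3·168 + -2·29 + 3·20 = 2132
  a_9 = 3·2132 + 3·542 + -2·168 + 3·29 = 7773
  a_10 = 3·7773 + 3·2132 + -2·542 + 3·168 = 29135
  a_11 = 3·29135 + 3·7773 + -2·2132 + 3·542 = 108086

3,3,-2,3 ; 108086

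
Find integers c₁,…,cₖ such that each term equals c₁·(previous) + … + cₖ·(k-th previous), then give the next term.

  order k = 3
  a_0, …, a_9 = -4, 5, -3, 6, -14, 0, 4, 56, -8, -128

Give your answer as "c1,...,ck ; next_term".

  a_3 = 0·-3 + -2·5 + -4·-4 = 6
  a_4 = 0·6 + -2·-3 + -4·5 = -14
  a_5 = 0·-14 + -2·6 + -4·-3 = 0
  a_6 = 0·0 + -2·-14 + -4·6 = 4
  a_7 = 0·4 + -2·0 + -4·-14 = 56
  a_8 = 0·56 + -2·4 + -4·0 = -8
  a_9 = 0·-8 + -2·56 + -4·4 = -128
  a_10 = 0·-128 + -2·-8 + -4·56 = -208

0,-2,-4 ; -208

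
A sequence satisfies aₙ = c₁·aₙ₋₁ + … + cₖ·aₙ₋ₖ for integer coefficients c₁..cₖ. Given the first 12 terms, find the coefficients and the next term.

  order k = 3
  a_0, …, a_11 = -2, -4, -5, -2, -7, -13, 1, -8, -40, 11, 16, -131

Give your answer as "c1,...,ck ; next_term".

  a_3 = 0·-5 + -1·-4 + 3·-2 = -2
  a_4 = 0·-2 + -1·-5 + 3·-4 = -7
  a_5 = 0·-7 + -1·-2 + 3·-5 = -13
  a_6 = 0·-13 + -1·-7 + 3·-2 = 1
  a_7 = 0·1 + -1·-13 + 3·-7 = -8
  a_8 = 0·-8 + -1·1 + 3·-13 = -40
  a_9 = 0·-40 + -1·-8 + 3·1 = 11
  a_10 = 0·11 + -1·-40 + 3·-8 = 16
  a_11 = 0·16 + -1·11 + 3·-40 = -131
  a_12 = 0·-131 + -1·16 + 3·11 = 17

0,-1,3 ; 17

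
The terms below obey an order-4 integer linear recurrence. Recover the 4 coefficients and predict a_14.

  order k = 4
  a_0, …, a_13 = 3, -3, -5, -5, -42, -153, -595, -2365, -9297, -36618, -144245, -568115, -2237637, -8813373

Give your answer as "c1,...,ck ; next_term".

3,3,3,-1 ; -34713130

  a_4 = 3·-5 + 3·-5 + 3·-3 + -1·3 = -42
  a_5 = 3·-42 + 3·-5 + 3·-5 + -1·-3 = -153
  a_6 = 3·-153 + 3·-42 + 3·-5 + -1·-5 = -595
  a_7 = 3·-595 + 3·-153 + 3·-42 + -1·-5 = -2365
  a_8 = 3·-2365 + 3·-595 + 3·-153 + -1·-42 = -9297
  a_9 = 3·-9297 + 3·-2365 + 3·-595 + -1·-153 = -36618
  a_10 = 3·-36618 + 3·-9297 + 3·-2365 + -1·-595 = -144245
  a_11 = 3·-144245 + 3·-36618 + 3·-9297 + -1·-2365 = -568115
  a_12 = 3·-568115 + 3·-144245 + 3·-36618 + -1·-9297 = -2237637
  a_13 = 3·-2237637 + 3·-568115 + 3·-144245 + -1·-36618 = -8813373
  a_14 = 3·-8813373 + 3·-2237637 + 3·-568115 + -1·-144245 = -34713130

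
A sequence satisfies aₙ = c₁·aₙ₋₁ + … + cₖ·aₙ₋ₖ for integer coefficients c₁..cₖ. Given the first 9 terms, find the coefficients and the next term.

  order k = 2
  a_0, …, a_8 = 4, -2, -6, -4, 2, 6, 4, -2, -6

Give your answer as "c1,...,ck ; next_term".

1,-1 ; -4

  a_2 = 1·-2 + -1·4 = -6
  a_3 = 1·-6 + -1·-2 = -4
  a_4 = 1·-4 + -1·-6 = 2
  a_5 = 1·2 + -1·-4 = 6
  a_6 = 1·6 + -1·2 = 4
  a_7 = 1·4 + -1·6 = -2
  a_8 = 1·-2 + -1·4 = -6
  a_9 = 1·-6 + -1·-2 = -4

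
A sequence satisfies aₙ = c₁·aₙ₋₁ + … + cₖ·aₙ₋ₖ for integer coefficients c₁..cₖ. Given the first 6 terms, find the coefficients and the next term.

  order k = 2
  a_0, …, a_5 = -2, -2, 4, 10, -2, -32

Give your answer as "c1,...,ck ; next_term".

  a_2 = 1·-2 + -3·-2 = 4
  a_3 = 1·4 + -3·-2 = 10
  a_4 = 1·10 + -3·4 = -2
  a_5 = 1·-2 + -3·10 = -32
  a_6 = 1·-32 + -3·-2 = -26

1,-3 ; -26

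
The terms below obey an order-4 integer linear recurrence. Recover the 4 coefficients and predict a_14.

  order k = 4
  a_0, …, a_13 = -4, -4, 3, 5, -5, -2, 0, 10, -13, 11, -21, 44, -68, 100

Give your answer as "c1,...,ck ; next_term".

-1,0,-1,1 ; -165

  a_4 = -1·5 + 0·3 + -1·-4 + 1·-4 = -5
  a_5 = -1·-5 + 0·5 + -1·3 + 1·-4 = -2
  a_6 = -1·-2 + 0·-5 + -1·5 + 1·3 = 0
  a_7 = -1·0 + 0·-2 + -1·-5 + 1·5 = 10
  a_8 = -1·10 + 0·0 + -1·-2 + 1·-5 = -13
  a_9 = -1·-13 + 0·10 + -1·0 + 1·-2 = 11
  a_10 = -1·11 + 0·-13 + -1·10 + 1·0 = -21
  a_11 = -1·-21 + 0·11 + -1·-13 + 1·10 = 44
  a_12 = -1·44 + 0·-21 + -1·11 + 1·-13 = -68
  a_13 = -1·-68 + 0·44 + -1·-21 + 1·11 = 100
  a_14 = -1·100 + 0·-68 + -1·44 + 1·-21 = -165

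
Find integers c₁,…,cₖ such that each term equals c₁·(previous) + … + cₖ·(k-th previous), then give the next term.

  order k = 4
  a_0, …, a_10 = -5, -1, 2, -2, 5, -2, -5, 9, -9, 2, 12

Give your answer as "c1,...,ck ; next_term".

-1,-1,0,-1 ; -23

  a_4 = -1·-2 + -1·2 + 0·-1 + -1·-5 = 5
  a_5 = -1·5 + -1·-2 + 0·2 + -1·-1 = -2
  a_6 = -1·-2 + -1·5 + 0·-2 + -1·2 = -5
  a_7 = -1·-5 + -1·-2 + 0·5 + -1·-2 = 9
  a_8 = -1·9 + -1·-5 + 0·-2 + -1·5 = -9
  a_9 = -1·-9 + -1·9 + 0·-5 + -1·-2 = 2
  a_10 = -1·2 + -1·-9 + 0·9 + -1·-5 = 12
  a_11 = -1·12 + -1·2 + 0·-9 + -1·9 = -23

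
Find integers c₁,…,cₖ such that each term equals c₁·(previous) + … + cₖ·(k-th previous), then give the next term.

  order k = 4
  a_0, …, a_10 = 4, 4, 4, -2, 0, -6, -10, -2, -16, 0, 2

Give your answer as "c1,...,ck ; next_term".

0,1,1,-2 ; -12

  a_4 = 0·-2 + 1·4 + 1·4 + -2·4 = 0
  a_5 = 0·0 + 1·-2 + 1·4 + -2·4 = -6
  a_6 = 0·-6 + 1·0 + 1·-2 + -2·4 = -10
  a_7 = 0·-10 + 1·-6 + 1·0 + -2·-2 = -2
  a_8 = 0·-2 + 1·-10 + 1·-6 + -2·0 = -16
  a_9 = 0·-16 + 1·-2 + 1·-10 + -2·-6 = 0
  a_10 = 0·0 + 1·-16 + 1·-2 + -2·-10 = 2
  a_11 = 0·2 + 1·0 + 1·-16 + -2·-2 = -12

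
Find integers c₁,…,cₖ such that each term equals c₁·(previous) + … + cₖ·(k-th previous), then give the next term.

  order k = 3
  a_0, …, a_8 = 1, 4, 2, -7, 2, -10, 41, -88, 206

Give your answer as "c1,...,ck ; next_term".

-2,0,-3 ; -535

  a_3 = -2·2 + 0·4 + -3·1 = -7
  a_4 = -2·-7 + 0·2 + -3·4 = 2
  a_5 = -2·2 + 0·-7 + -3·2 = -10
  a_6 = -2·-10 + 0·2 + -3·-7 = 41
  a_7 = -2·41 + 0·-10 + -3·2 = -88
  a_8 = -2·-88 + 0·41 + -3·-10 = 206
  a_9 = -2·206 + 0·-88 + -3·41 = -535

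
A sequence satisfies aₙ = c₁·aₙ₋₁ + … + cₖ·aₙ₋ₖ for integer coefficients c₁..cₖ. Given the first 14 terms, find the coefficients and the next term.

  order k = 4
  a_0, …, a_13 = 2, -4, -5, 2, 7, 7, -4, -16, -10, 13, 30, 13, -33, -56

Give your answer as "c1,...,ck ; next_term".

0,-1,-1,-1 ; -10

  a_4 = 0·2 + -1·-5 + -1·-4 + -1·2 = 7
  a_5 = 0·7 + -1·2 + -1·-5 + -1·-4 = 7
  a_6 = 0·7 + -1·7 + -1·2 + -1·-5 = -4
  a_7 = 0·-4 + -1·7 + -1·7 + -1·2 = -16
  a_8 = 0·-16 + -1·-4 + -1·7 + -1·7 = -10
  a_9 = 0·-10 + -1·-16 + -1·-4 + -1·7 = 13
  a_10 = 0·13 + -1·-10 + -1·-16 + -1·-4 = 30
  a_11 = 0·30 + -1·13 + -1·-10 + -1·-16 = 13
  a_12 = 0·13 + -1·30 + -1·13 + -1·-10 = -33
  a_13 = 0·-33 + -1·13 + -1·30 + -1·13 = -56
  a_14 = 0·-56 + -1·-33 + -1·13 + -1·30 = -10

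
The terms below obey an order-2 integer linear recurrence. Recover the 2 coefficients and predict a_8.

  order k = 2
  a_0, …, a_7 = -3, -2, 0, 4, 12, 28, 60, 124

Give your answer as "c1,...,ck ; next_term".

3,-2 ; 252

  a_2 = 3·-2 + -2·-3 = 0
  a_3 = 3·0 + -2·-2 = 4
  a_4 = 3·4 + -2·0 = 12
  a_5 = 3·12 + -2·4 = 28
  a_6 = 3·28 + -2·12 = 60
  a_7 = 3·60 + -2·28 = 124
  a_8 = 3·124 + -2·60 = 252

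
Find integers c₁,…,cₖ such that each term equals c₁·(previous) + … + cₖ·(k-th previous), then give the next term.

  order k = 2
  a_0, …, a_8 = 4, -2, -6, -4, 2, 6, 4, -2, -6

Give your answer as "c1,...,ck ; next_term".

1,-1 ; -4

  a_2 = 1·-2 + -1·4 = -6
  a_3 = 1·-6 + -1·-2 = -4
  a_4 = 1·-4 + -1·-6 = 2
  a_5 = 1·2 + -1·-4 = 6
  a_6 = 1·6 + -1·2 = 4
  a_7 = 1·4 + -1·6 = -2
  a_8 = 1·-2 + -1·4 = -6
  a_9 = 1·-6 + -1·-2 = -4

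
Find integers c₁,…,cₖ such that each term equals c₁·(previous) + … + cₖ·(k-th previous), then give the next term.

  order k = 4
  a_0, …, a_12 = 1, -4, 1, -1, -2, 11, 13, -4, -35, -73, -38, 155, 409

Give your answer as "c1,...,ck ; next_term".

  a_4 = 1·-1 + -2·1 + -1·-4 + -3·1 = -2
  a_5 = 1·-2 + -2·-1 + -1·1 + -3·-4 = 11
  a_6 = 1·11 + -2·-2 + -1·-1 + -3·1 = 13
  a_7 = 1·13 + -2·11 + -1·-2 + -3·-1 = -4
  a_8 = 1·-4 + -2·13 + -1·11 + -3·-2 = -35
  a_9 = 1·-35 + -2·-4 + -1·13 + -3·11 = -73
  a_10 = 1·-73 + -2·-35 + -1·-4 + -3·13 = -38
  a_11 = 1·-38 + -2·-73 + -1·-35 + -3·-4 = 155
  a_12 = 1·155 + -2·-38 + -1·-73 + -3·-35 = 409
  a_13 = 1·409 + -2·155 + -1·-38 + -3·-73 = 356

1,-2,-1,-3 ; 356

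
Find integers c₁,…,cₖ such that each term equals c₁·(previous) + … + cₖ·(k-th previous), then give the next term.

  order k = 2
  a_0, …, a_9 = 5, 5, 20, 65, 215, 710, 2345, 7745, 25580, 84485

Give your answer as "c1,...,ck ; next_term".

3,1 ; 279035

  a_2 = 3·5 + 1·5 = 20
  a_3 = 3·20 + 1·5 = 65
  a_4 = 3·65 + 1·20 = 215
  a_5 = 3·215 + 1·65 = 710
  a_6 = 3·710 + 1·215 = 2345
  a_7 = 3·2345 + 1·710 = 7745
  a_8 = 3·7745 + 1·2345 = 25580
  a_9 = 3·25580 + 1·7745 = 84485
  a_10 = 3·84485 + 1·25580 = 279035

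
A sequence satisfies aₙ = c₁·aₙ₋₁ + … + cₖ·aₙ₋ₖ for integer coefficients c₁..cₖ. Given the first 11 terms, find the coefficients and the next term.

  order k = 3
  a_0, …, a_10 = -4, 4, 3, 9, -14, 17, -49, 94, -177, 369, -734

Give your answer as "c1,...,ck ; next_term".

  a_3 = -1·3 + 1·4 + -2·-4 = 9
  a_4 = -1·9 + 1·3 + -2·4 = -14
  a_5 = -1·-14 + 1·9 + -2·3 = 17
  a_6 = -1·17 + 1·-14 + -2·9 = -49
  a_7 = -1·-49 + 1·17 + -2·-14 = 94
  a_8 = -1·94 + 1·-49 + -2·17 = -177
  a_9 = -1·-177 + 1·94 + -2·-49 = 369
  a_10 = -1·369 + 1·-177 + -2·94 = -734
  a_11 = -1·-734 + 1·369 + -2·-177 = 1457

-1,1,-2 ; 1457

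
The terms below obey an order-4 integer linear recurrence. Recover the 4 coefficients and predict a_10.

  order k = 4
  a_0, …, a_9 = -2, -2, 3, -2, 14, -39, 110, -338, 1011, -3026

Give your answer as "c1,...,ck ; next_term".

  a_4 = -3·-2 + 0·3 + -1·-2 + -3·-2 = 14
  a_5 = -3·14 + 0·-2 + -1·3 + -3·-2 = -39
  a_6 = -3·-39 + 0·14 + -1·-2 + -3·3 = 110
  a_7 = -3·110 + 0·-39 + -1·14 + -3·-2 = -338
  a_8 = -3·-338 + 0·110 + -1·-39 + -3·14 = 1011
  a_9 = -3·1011 + 0·-338 + -1·110 + -3·-39 = -3026
  a_10 = -3·-3026 + 0·1011 + -1·-338 + -3·110 = 9086

-3,0,-1,-3 ; 9086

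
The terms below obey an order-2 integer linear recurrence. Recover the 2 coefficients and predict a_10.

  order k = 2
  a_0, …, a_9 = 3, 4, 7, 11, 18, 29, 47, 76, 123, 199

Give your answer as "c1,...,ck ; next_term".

  a_2 = 1·4 + 1·3 = 7
  a_3 = 1·7 + 1·4 = 11
  a_4 = 1·11 + 1·7 = 18
  a_5 = 1·18 + 1·11 = 29
  a_6 = 1·29 + 1·18 = 47
  a_7 = 1·47 + 1·29 = 76
  a_8 = 1·76 + 1·47 = 123
  a_9 = 1·123 + 1·76 = 199
  a_10 = 1·199 + 1·123 = 322

1,1 ; 322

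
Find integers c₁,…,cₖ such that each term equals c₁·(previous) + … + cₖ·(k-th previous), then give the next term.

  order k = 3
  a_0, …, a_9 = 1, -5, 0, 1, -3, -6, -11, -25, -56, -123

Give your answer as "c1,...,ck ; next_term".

2,0,1 ; -271

  a_3 = 2·0 + 0·-5 + 1·1 = 1
  a_4 = 2·1 + 0·0 + 1·-5 = -3
  a_5 = 2·-3 + 0·1 + 1·0 = -6
  a_6 = 2·-6 + 0·-3 + 1·1 = -11
  a_7 = 2·-11 + 0·-6 + 1·-3 = -25
  a_8 = 2·-25 + 0·-11 + 1·-6 = -56
  a_9 = 2·-56 + 0·-25 + 1·-11 = -123
  a_10 = 2·-123 + 0·-56 + 1·-25 = -271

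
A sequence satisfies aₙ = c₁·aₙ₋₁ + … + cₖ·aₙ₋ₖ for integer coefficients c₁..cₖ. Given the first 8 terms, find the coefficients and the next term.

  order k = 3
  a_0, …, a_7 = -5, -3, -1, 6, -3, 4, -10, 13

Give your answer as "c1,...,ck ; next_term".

-1,0,-1 ; -17

  a_3 = -1·-1 + 0·-3 + -1·-5 = 6
  a_4 = -1·6 + 0·-1 + -1·-3 = -3
  a_5 = -1·-3 + 0·6 + -1·-1 = 4
  a_6 = -1·4 + 0·-3 + -1·6 = -10
  a_7 = -1·-10 + 0·4 + -1·-3 = 13
  a_8 = -1·13 + 0·-10 + -1·4 = -17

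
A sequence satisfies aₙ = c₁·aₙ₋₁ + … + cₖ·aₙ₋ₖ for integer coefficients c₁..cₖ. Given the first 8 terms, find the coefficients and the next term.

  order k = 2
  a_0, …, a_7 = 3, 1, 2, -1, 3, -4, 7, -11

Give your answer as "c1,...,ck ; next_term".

-1,1 ; 18

  a_2 = -1·1 + 1·3 = 2
  a_3 = -1·2 + 1·1 = -1
  a_4 = -1·-1 + 1·2 = 3
  a_5 = -1·3 + 1·-1 = -4
  a_6 = -1·-4 + 1·3 = 7
  a_7 = -1·7 + 1·-4 = -11
  a_8 = -1·-11 + 1·7 = 18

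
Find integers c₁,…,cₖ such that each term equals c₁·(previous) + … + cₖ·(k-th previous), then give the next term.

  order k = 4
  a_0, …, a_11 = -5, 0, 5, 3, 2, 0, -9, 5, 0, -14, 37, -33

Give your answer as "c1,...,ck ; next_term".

-1,-1,1,-2 ; -18

  a_4 = -1·3 + -1·5 + 1·0 + -2·-5 = 2
  a_5 = -1·2 + -1·3 + 1·5 + -2·0 = 0
  a_6 = -1·0 + -1·2 + 1·3 + -2·5 = -9
  a_7 = -1·-9 + -1·0 + 1·2 + -2·3 = 5
  a_8 = -1·5 + -1·-9 + 1·0 + -2·2 = 0
  a_9 = -1·0 + -1·5 + 1·-9 + -2·0 = -14
  a_10 = -1·-14 + -1·0 + 1·5 + -2·-9 = 37
  a_11 = -1·37 + -1·-14 + 1·0 + -2·5 = -33
  a_12 = -1·-33 + -1·37 + 1·-14 + -2·0 = -18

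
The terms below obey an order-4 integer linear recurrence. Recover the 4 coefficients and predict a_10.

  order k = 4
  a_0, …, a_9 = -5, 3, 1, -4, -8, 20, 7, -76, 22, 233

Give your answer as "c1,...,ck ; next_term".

  a_4 = 0·-4 + -2·1 + 3·3 + 3·-5 = -8
  a_5 = 0·-8 + -2·-4 + 3·1 + 3·3 = 20
  a_6 = 0·20 + -2·-8 + 3·-4 + 3·1 = 7
  a_7 = 0·7 + -2·20 + 3·-8 + 3·-4 = -76
  a_8 = 0·-76 + -2·7 + 3·20 + 3·-8 = 22
  a_9 = 0·22 + -2·-76 + 3·7 + 3·20 = 233
  a_10 = 0·233 + -2·22 + 3·-76 + 3·7 = -251

0,-2,3,3 ; -251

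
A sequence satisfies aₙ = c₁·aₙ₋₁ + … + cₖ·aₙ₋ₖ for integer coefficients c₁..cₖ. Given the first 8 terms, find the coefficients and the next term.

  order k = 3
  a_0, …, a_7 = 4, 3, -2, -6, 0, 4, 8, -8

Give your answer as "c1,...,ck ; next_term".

  a_3 = -1·-2 + 0·3 + -2·4 = -6
  a_4 = -1·-6 + 0·-2 + -2·3 = 0
  a_5 = -1·0 + 0·-6 + -2·-2 = 4
  a_6 = -1·4 + 0·0 + -2·-6 = 8
  a_7 = -1·8 + 0·4 + -2·0 = -8
  a_8 = -1·-8 + 0·8 + -2·4 = 0

-1,0,-2 ; 0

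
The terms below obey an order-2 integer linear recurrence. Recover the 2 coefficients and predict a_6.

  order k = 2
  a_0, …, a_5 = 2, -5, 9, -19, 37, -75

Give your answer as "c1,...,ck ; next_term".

-1,2 ; 149

  a_2 = -1·-5 + 2·2 = 9
  a_3 = -1·9 + 2·-5 = -19
  a_4 = -1·-19 + 2·9 = 37
  a_5 = -1·37 + 2·-19 = -75
  a_6 = -1·-75 + 2·37 = 149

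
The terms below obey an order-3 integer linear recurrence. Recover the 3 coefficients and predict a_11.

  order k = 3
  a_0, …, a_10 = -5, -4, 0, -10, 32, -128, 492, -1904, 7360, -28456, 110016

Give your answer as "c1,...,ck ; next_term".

  a_3 = -4·0 + 0·-4 + 2·-5 = -10
  a_4 = -4·-10 + 0·0 + 2·-4 = 32
  a_5 = -4·32 + 0·-10 + 2·0 = -128
  a_6 = -4·-128 + 0·32 + 2·-10 = 492
  a_7 = -4·492 + 0·-128 + 2·32 = -1904
  a_8 = -4·-1904 + 0·492 + 2·-128 = 7360
  a_9 = -4·7360 + 0·-1904 + 2·492 = -28456
  a_10 = -4·-28456 + 0·7360 + 2·-1904 = 110016
  a_11 = -4·110016 + 0·-28456 + 2·7360 = -425344

-4,0,2 ; -425344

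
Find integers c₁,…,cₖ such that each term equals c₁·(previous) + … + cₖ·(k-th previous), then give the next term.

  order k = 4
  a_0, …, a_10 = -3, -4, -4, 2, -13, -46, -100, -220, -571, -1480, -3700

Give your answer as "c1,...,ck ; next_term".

  a_4 = 2·2 + 0·-4 + 2·-4 + 3·-3 = -13
  a_5 = 2·-13 + 0·2 + 2·-4 + 3·-4 = -46
  a_6 = 2·-46 + 0·-13 + 2·2 + 3·-4 = -100
  a_7 = 2·-100 + 0·-46 + 2·-13 + 3·2 = -220
  a_8 = 2·-220 + 0·-100 + 2·-46 + 3·-13 = -571
  a_9 = 2·-571 + 0·-220 + 2·-100 + 3·-46 = -1480
  a_10 = 2·-1480 + 0·-571 + 2·-220 + 3·-100 = -3700
  a_11 = 2·-3700 + 0·-1480 + 2·-571 + 3·-220 = -9202

2,0,2,3 ; -9202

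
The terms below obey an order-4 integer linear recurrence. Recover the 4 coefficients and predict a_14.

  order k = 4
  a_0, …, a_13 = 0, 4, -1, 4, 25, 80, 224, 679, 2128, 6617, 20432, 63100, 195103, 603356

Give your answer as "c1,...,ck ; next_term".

3,-1,3,3 ; 1865561

  a_4 = 3·4 + -1·-1 + 3·4 + 3·0 = 25
  a_5 = 3·25 + -1·4 + 3·-1 + 3·4 = 80
  a_6 = 3·80 + -1·25 + 3·4 + 3·-1 = 224
  a_7 = 3·224 + -1·80 + 3·25 + 3·4 = 679
  a_8 = 3·679 + -1·224 + 3·80 + 3·25 = 2128
  a_9 = 3·2128 + -1·679 + 3·224 + 3·80 = 6617
  a_10 = 3·6617 + -1·2128 + 3·679 + 3·224 = 20432
  a_11 = 3·20432 + -1·6617 + 3·2128 + 3·679 = 63100
  a_12 = 3·63100 + -1·20432 + 3·6617 + 3·2128 = 195103
  a_13 = 3·195103 + -1·63100 + 3·20432 + 3·6617 = 603356
  a_14 = 3·603356 + -1·195103 + 3·63100 + 3·20432 = 1865561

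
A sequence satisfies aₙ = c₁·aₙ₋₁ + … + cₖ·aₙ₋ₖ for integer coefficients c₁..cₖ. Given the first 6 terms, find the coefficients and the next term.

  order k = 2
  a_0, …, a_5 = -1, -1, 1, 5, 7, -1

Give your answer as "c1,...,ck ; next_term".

2,-3 ; -23

  a_2 = 2·-1 + -3·-1 = 1
  a_3 = 2·1 + -3·-1 = 5
  a_4 = 2·5 + -3·1 = 7
  a_5 = 2·7 + -3·5 = -1
  a_6 = 2·-1 + -3·7 = -23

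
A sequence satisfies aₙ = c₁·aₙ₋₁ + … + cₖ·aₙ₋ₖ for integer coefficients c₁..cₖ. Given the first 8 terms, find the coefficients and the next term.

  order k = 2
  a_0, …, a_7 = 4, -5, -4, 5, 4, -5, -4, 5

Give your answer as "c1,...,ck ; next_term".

0,-1 ; 4

  a_2 = 0·-5 + -1·4 = -4
  a_3 = 0·-4 + -1·-5 = 5
  a_4 = 0·5 + -1·-4 = 4
  a_5 = 0·4 + -1·5 = -5
  a_6 = 0·-5 + -1·4 = -4
  a_7 = 0·-4 + -1·-5 = 5
  a_8 = 0·5 + -1·-4 = 4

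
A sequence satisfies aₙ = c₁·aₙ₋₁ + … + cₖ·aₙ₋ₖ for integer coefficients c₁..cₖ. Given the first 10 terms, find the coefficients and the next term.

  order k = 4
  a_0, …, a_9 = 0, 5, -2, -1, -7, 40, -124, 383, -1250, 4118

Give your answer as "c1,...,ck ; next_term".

-3,0,-2,3 ; -13492

  a_4 = -3·-1 + 0·-2 + -2·5 + 3·0 = -7
  a_5 = -3·-7 + 0·-1 + -2·-2 + 3·5 = 40
  a_6 = -3·40 + 0·-7 + -2·-1 + 3·-2 = -124
  a_7 = -3·-124 + 0·40 + -2·-7 + 3·-1 = 383
  a_8 = -3·383 + 0·-124 + -2·40 + 3·-7 = -1250
  a_9 = -3·-1250 + 0·383 + -2·-124 + 3·40 = 4118
  a_10 = -3·4118 + 0·-1250 + -2·383 + 3·-124 = -13492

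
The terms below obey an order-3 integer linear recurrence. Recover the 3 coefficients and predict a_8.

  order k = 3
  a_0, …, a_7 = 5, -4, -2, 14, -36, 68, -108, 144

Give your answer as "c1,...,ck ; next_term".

-2,0,2 ; -152

  a_3 = -2·-2 + 0·-4 + 2·5 = 14
  a_4 = -2·14 + 0·-2 + 2·-4 = -36
  a_5 = -2·-36 + 0·14 + 2·-2 = 68
  a_6 = -2·68 + 0·-36 + 2·14 = -108
  a_7 = -2·-108 + 0·68 + 2·-36 = 144
  a_8 = -2·144 + 0·-108 + 2·68 = -152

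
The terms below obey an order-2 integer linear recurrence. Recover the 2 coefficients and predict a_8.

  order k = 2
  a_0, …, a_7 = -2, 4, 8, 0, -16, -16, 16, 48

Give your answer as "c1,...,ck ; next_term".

1,-2 ; 16

  a_2 = 1·4 + -2·-2 = 8
  a_3 = 1·8 + -2·4 = 0
  a_4 = 1·0 + -2·8 = -16
  a_5 = 1·-16 + -2·0 = -16
  a_6 = 1·-16 + -2·-16 = 16
  a_7 = 1·16 + -2·-16 = 48
  a_8 = 1·48 + -2·16 = 16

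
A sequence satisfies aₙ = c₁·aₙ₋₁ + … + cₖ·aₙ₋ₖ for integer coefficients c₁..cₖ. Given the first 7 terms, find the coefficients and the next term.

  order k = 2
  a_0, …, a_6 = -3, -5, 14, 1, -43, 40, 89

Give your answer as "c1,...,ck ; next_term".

  a_2 = -1·-5 + -3·-3 = 14
  a_3 = -1·14 + -3·-5 = 1
  a_4 = -1·1 + -3·14 = -43
  a_5 = -1·-43 + -3·1 = 40
  a_6 = -1·40 + -3·-43 = 89
  a_7 = -1·89 + -3·40 = -209

-1,-3 ; -209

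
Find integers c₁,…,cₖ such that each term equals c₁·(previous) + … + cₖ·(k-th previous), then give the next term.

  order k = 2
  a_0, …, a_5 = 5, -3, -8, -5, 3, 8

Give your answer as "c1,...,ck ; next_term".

  a_2 = 1·-3 + -1·5 = -8
  a_3 = 1·-8 + -1·-3 = -5
  a_4 = 1·-5 + -1·-8 = 3
  a_5 = 1·3 + -1·-5 = 8
  a_6 = 1·8 + -1·3 = 5

1,-1 ; 5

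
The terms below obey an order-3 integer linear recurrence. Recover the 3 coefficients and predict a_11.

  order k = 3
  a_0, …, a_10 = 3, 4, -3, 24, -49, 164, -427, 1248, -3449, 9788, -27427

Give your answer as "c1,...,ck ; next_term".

  a_3 = -2·-3 + 3·4 + 2·3 = 24
  a_4 = -2·24 + 3·-3 + 2·4 = -49
  a_5 = -2·-49 + 3·24 + 2·-3 = 164
  a_6 = -2·164 + 3·-49 + 2·24 = -427
  a_7 = -2·-427 + 3·164 + 2·-49 = 1248
  a_8 = -2·1248 + 3·-427 + 2·164 = -3449
  a_9 = -2·-3449 + 3·1248 + 2·-427 = 9788
  a_10 = -2·9788 + 3·-3449 + 2·1248 = -27427
  a_11 = -2·-27427 + 3·9788 + 2·-3449 = 77320

-2,3,2 ; 77320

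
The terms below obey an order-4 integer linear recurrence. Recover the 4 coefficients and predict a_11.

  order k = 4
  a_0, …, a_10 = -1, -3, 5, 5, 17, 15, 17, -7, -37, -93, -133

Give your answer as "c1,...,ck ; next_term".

1,1,-2,-1 ; -145

  a_4 = 1·5 + 1·5 + -2·-3 + -1·-1 = 17
  a_5 = 1·17 + 1·5 + -2·5 + -1·-3 = 15
  a_6 = 1·15 + 1·17 + -2·5 + -1·5 = 17
  a_7 = 1·17 + 1·15 + -2·17 + -1·5 = -7
  a_8 = 1·-7 + 1·17 + -2·15 + -1·17 = -37
  a_9 = 1·-37 + 1·-7 + -2·17 + -1·15 = -93
  a_10 = 1·-93 + 1·-37 + -2·-7 + -1·17 = -133
  a_11 = 1·-133 + 1·-93 + -2·-37 + -1·-7 = -145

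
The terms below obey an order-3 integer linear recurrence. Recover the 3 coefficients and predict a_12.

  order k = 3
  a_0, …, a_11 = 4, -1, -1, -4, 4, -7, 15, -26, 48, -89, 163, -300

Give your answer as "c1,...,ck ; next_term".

  a_3 = -1·-1 + 1·-1 + -1·4 = -4
  a_4 = -1·-4 + 1·-1 + -1·-1 = 4
  a_5 = -1·4 + 1·-4 + -1·-1 = -7
  a_6 = -1·-7 + 1·4 + -1·-4 = 15
  a_7 = -1·15 + 1·-7 + -1·4 = -26
  a_8 = -1·-26 + 1·15 + -1·-7 = 48
  a_9 = -1·48 + 1·-26 + -1·15 = -89
  a_10 = -1·-89 + 1·48 + -1·-26 = 163
  a_11 = -1·163 + 1·-89 + -1·48 = -300
  a_12 = -1·-300 + 1·163 + -1·-89 = 552

-1,1,-1 ; 552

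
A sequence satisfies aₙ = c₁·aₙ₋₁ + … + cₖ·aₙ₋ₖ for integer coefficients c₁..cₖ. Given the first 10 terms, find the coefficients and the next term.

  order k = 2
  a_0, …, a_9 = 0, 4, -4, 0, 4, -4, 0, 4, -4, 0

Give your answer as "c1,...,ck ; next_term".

-1,-1 ; 4

  a_2 = -1·4 + -1·0 = -4
  a_3 = -1·-4 + -1·4 = 0
  a_4 = -1·0 + -1·-4 = 4
  a_5 = -1·4 + -1·0 = -4
  a_6 = -1·-4 + -1·4 = 0
  a_7 = -1·0 + -1·-4 = 4
  a_8 = -1·4 + -1·0 = -4
  a_9 = -1·-4 + -1·4 = 0
  a_10 = -1·0 + -1·-4 = 4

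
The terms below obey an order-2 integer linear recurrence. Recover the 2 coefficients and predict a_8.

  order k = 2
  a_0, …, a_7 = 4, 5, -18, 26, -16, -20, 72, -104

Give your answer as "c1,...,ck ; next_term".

  a_2 = -2·5 + -2·4 = -18
  a_3 = -2·-18 + -2·5 = 26
  a_4 = -2·26 + -2·-18 = -16
  a_5 = -2·-16 + -2·26 = -20
  a_6 = -2·-20 + -2·-16 = 72
  a_7 = -2·72 + -2·-20 = -104
  a_8 = -2·-104 + -2·72 = 64

-2,-2 ; 64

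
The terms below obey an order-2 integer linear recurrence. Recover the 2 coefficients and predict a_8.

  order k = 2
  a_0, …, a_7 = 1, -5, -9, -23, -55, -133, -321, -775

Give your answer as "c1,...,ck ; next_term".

  a_2 = 2·-5 + 1·1 = -9
  a_3 = 2·-9 + 1·-5 = -23
  a_4 = 2·-23 + 1·-9 = -55
  a_5 = 2·-55 + 1·-23 = -133
  a_6 = 2·-133 + 1·-55 = -321
  a_7 = 2·-321 + 1·-133 = -775
  a_8 = 2·-775 + 1·-321 = -1871

2,1 ; -1871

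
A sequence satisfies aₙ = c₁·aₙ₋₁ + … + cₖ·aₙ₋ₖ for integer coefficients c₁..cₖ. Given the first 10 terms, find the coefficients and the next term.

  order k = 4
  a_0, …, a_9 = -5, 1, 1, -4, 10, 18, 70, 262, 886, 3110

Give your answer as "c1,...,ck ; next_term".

  a_4 = 3·-4 + 2·1 + 0·1 + -4·-5 = 10
  a_5 = 3·10 + 2·-4 + 0·1 + -4·1 = 18
  a_6 = 3·18 + 2·10 + 0·-4 + -4·1 = 70
  a_7 = 3·70 + 2·18 + 0·10 + -4·-4 = 262
  a_8 = 3·262 + 2·70 + 0·18 + -4·10 = 886
  a_9 = 3·886 + 2·262 + 0·70 + -4·18 = 3110
  a_10 = 3·3110 + 2·886 + 0·262 + -4·70 = 10822

3,2,0,-4 ; 10822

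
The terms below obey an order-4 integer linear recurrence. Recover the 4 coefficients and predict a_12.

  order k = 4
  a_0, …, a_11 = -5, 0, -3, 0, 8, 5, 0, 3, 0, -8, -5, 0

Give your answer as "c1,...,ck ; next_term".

1,-1,1,-1 ; -3

  a_4 = 1·0 + -1·-3 + 1·0 + -1·-5 = 8
  a_5 = 1·8 + -1·0 + 1·-3 + -1·0 = 5
  a_6 = 1·5 + -1·8 + 1·0 + -1·-3 = 0
  a_7 = 1·0 + -1·5 + 1·8 + -1·0 = 3
  a_8 = 1·3 + -1·0 + 1·5 + -1·8 = 0
  a_9 = 1·0 + -1·3 + 1·0 + -1·5 = -8
  a_10 = 1·-8 + -1·0 + 1·3 + -1·0 = -5
  a_11 = 1·-5 + -1·-8 + 1·0 + -1·3 = 0
  a_12 = 1·0 + -1·-5 + 1·-8 + -1·0 = -3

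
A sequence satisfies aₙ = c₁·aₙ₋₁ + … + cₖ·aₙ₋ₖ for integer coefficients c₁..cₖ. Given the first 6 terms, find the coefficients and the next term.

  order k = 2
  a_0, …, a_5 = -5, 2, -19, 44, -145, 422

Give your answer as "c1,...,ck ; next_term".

-2,3 ; -1279

  a_2 = -2·2 + 3·-5 = -19
  a_3 = -2·-19 + 3·2 = 44
  a_4 = -2·44 + 3·-19 = -145
  a_5 = -2·-145 + 3·44 = 422
  a_6 = -2·422 + 3·-145 = -1279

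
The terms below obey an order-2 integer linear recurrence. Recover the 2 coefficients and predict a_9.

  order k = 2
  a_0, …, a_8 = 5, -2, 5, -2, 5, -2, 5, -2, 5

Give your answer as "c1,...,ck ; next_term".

  a_2 = 0·-2 + 1·5 = 5
  a_3 = 0·5 + 1·-2 = -2
  a_4 = 0·-2 + 1·5 = 5
  a_5 = 0·5 + 1·-2 = -2
  a_6 = 0·-2 + 1·5 = 5
  a_7 = 0·5 + 1·-2 = -2
  a_8 = 0·-2 + 1·5 = 5
  a_9 = 0·5 + 1·-2 = -2

0,1 ; -2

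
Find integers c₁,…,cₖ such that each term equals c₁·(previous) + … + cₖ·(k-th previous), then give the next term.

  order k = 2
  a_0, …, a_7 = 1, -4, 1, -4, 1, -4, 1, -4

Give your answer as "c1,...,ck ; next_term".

  a_2 = 0·-4 + 1·1 = 1
  a_3 = 0·1 + 1·-4 = -4
  a_4 = 0·-4 + 1·1 = 1
  a_5 = 0·1 + 1·-4 = -4
  a_6 = 0·-4 + 1·1 = 1
  a_7 = 0·1 + 1·-4 = -4
  a_8 = 0·-4 + 1·1 = 1

0,1 ; 1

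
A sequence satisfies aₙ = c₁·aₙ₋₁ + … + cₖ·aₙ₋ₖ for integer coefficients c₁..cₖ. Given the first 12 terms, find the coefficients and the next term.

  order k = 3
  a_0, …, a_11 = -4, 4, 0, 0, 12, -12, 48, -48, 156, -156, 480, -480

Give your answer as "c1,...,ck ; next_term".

-1,3,3 ; 1452

  a_3 = -1·0 + 3·4 + 3·-4 = 0
  a_4 = -1·0 + 3·0 + 3·4 = 12
  a_5 = -1·12 + 3·0 + 3·0 = -12
  a_6 = -1·-12 + 3·12 + 3·0 = 48
  a_7 = -1·48 + 3·-12 + 3·12 = -48
  a_8 = -1·-48 + 3·48 + 3·-12 = 156
  a_9 = -1·156 + 3·-48 + 3·48 = -156
  a_10 = -1·-156 + 3·156 + 3·-48 = 480
  a_11 = -1·480 + 3·-156 + 3·156 = -480
  a_12 = -1·-480 + 3·480 + 3·-156 = 1452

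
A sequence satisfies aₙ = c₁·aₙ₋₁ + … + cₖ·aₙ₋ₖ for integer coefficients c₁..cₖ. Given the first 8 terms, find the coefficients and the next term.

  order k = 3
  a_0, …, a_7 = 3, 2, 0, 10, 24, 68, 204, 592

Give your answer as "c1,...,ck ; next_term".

  a_3 = 2·0 + 2·2 + 2·3 = 10
  a_4 = 2·10 + 2·0 + 2·2 = 24
  a_5 = 2·24 + 2·10 + 2·0 = 68
  a_6 = 2·68 + 2·24 + 2·10 = 204
  a_7 = 2·204 + 2·68 + 2·24 = 592
  a_8 = 2·592 + 2·204 + 2·68 = 1728

2,2,2 ; 1728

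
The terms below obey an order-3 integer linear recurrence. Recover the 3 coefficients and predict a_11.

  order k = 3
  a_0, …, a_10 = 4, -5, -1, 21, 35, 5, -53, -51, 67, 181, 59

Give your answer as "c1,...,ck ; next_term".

  a_3 = 2·-1 + -3·-5 + 2·4 = 21
  a_4 = 2·21 + -3·-1 + 2·-5 = 35
  a_5 = 2·35 + -3·21 + 2·-1 = 5
  a_6 = 2·5 + -3·35 + 2·21 = -53
  a_7 = 2·-53 + -3·5 + 2·35 = -51
  a_8 = 2·-51 + -3·-53 + 2·5 = 67
  a_9 = 2·67 + -3·-51 + 2·-53 = 181
  a_10 = 2·181 + -3·67 + 2·-51 = 59
  a_11 = 2·59 + -3·181 + 2·67 = -291

2,-3,2 ; -291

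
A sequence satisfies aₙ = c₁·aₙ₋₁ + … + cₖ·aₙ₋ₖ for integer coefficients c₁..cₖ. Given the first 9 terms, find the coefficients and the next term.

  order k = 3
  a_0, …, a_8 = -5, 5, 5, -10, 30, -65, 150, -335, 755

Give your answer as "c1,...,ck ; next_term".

-2,1,1 ; -1695

  a_3 = -2·5 + 1·5 + 1·-5 = -10
  a_4 = -2·-10 + 1·5 + 1·5 = 30
  a_5 = -2·30 + 1·-10 + 1·5 = -65
  a_6 = -2·-65 + 1·30 + 1·-10 = 150
  a_7 = -2·150 + 1·-65 + 1·30 = -335
  a_8 = -2·-335 + 1·150 + 1·-65 = 755
  a_9 = -2·755 + 1·-335 + 1·150 = -1695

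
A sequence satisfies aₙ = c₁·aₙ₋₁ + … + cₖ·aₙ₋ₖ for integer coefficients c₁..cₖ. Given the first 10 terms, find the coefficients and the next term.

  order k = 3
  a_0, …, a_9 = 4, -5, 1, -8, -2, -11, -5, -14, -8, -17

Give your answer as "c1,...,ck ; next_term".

  a_3 = 1·1 + 1·-5 + -1·4 = -8
  a_4 = 1·-8 + 1·1 + -1·-5 = -2
  a_5 = 1·-2 + 1·-8 + -1·1 = -11
  a_6 = 1·-11 + 1·-2 + -1·-8 = -5
  a_7 = 1·-5 + 1·-11 + -1·-2 = -14
  a_8 = 1·-14 + 1·-5 + -1·-11 = -8
  a_9 = 1·-8 + 1·-14 + -1·-5 = -17
  a_10 = 1·-17 + 1·-8 + -1·-14 = -11

1,1,-1 ; -11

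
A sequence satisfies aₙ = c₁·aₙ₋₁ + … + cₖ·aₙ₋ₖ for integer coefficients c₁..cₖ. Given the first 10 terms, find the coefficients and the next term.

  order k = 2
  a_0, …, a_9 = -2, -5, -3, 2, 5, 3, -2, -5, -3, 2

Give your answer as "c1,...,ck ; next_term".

1,-1 ; 5

  a_2 = 1·-5 + -1·-2 = -3
  a_3 = 1·-3 + -1·-5 = 2
  a_4 = 1·2 + -1·-3 = 5
  a_5 = 1·5 + -1·2 = 3
  a_6 = 1·3 + -1·5 = -2
  a_7 = 1·-2 + -1·3 = -5
  a_8 = 1·-5 + -1·-2 = -3
  a_9 = 1·-3 + -1·-5 = 2
  a_10 = 1·2 + -1·-3 = 5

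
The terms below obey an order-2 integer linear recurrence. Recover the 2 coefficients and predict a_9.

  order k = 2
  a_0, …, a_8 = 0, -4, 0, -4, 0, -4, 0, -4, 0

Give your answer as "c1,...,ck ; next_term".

  a_2 = 0·-4 + 1·0 = 0
  a_3 = 0·0 + 1·-4 = -4
  a_4 = 0·-4 + 1·0 = 0
  a_5 = 0·0 + 1·-4 = -4
  a_6 = 0·-4 + 1·0 = 0
  a_7 = 0·0 + 1·-4 = -4
  a_8 = 0·-4 + 1·0 = 0
  a_9 = 0·0 + 1·-4 = -4

0,1 ; -4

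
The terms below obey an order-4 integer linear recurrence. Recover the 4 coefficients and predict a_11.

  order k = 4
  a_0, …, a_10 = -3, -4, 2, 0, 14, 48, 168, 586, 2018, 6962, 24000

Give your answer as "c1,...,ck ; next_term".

  a_4 = 3·0 + 2·2 + -1·-4 + -2·-3 = 14
  a_5 = 3·14 + 2·0 + -1·2 + -2·-4 = 48
  a_6 = 3·48 + 2·14 + -1·0 + -2·2 = 168
  a_7 = 3·168 + 2·48 + -1·14 + -2·0 = 586
  a_8 = 3·586 + 2·168 + -1·48 + -2·14 = 2018
  a_9 = 3·2018 + 2·586 + -1·168 + -2·48 = 6962
  a_10 = 3·6962 + 2·2018 + -1·586 + -2·168 = 24000
  a_11 = 3·24000 + 2·6962 + -1·2018 + -2·586 = 82734

3,2,-1,-2 ; 82734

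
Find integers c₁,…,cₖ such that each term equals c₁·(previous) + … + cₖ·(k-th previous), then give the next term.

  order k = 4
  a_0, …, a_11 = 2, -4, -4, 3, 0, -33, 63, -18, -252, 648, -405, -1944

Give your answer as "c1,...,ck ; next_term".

-2,-3,3,3 ; 6291

  a_4 = -2·3 + -3·-4 + 3·-4 + 3·2 = 0
  a_5 = -2·0 + -3·3 + 3·-4 + 3·-4 = -33
  a_6 = -2·-33 + -3·0 + 3·3 + 3·-4 = 63
  a_7 = -2·63 + -3·-33 + 3·0 + 3·3 = -18
  a_8 = -2·-18 + -3·63 + 3·-33 + 3·0 = -252
  a_9 = -2·-252 + -3·-18 + 3·63 + 3·-33 = 648
  a_10 = -2·648 + -3·-252 + 3·-18 + 3·63 = -405
  a_11 = -2·-405 + -3·648 + 3·-252 + 3·-18 = -1944
  a_12 = -2·-1944 + -3·-405 + 3·648 + 3·-252 = 6291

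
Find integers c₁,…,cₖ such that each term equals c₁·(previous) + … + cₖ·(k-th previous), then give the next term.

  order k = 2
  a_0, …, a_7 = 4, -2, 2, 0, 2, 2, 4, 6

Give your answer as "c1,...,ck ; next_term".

1,1 ; 10

  a_2 = 1·-2 + 1·4 = 2
  a_3 = 1·2 + 1·-2 = 0
  a_4 = 1·0 + 1·2 = 2
  a_5 = 1·2 + 1·0 = 2
  a_6 = 1·2 + 1·2 = 4
  a_7 = 1·4 + 1·2 = 6
  a_8 = 1·6 + 1·4 = 10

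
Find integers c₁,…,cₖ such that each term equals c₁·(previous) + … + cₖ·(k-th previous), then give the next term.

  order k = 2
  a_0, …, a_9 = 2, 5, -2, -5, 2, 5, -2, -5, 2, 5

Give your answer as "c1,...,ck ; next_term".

  a_2 = 0·5 + -1·2 = -2
  a_3 = 0·-2 + -1·5 = -5
  a_4 = 0·-5 + -1·-2 = 2
  a_5 = 0·2 + -1·-5 = 5
  a_6 = 0·5 + -1·2 = -2
  a_7 = 0·-2 + -1·5 = -5
  a_8 = 0·-5 + -1·-2 = 2
  a_9 = 0·2 + -1·-5 = 5
  a_10 = 0·5 + -1·2 = -2

0,-1 ; -2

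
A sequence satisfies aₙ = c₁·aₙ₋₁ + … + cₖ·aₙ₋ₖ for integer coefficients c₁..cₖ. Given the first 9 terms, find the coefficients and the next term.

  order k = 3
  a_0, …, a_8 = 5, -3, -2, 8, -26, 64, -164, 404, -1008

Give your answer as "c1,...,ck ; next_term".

  a_3 = -2·-2 + 2·-3 + 2·5 = 8
  a_4 = -2·8 + 2·-2 + 2·-3 = -26
  a_5 = -2·-26 + 2·8 + 2·-2 = 64
  a_6 = -2·64 + 2·-26 + 2·8 = -164
  a_7 = -2·-164 + 2·64 + 2·-26 = 404
  a_8 = -2·404 + 2·-164 + 2·64 = -1008
  a_9 = -2·-1008 + 2·404 + 2·-164 = 2496

-2,2,2 ; 2496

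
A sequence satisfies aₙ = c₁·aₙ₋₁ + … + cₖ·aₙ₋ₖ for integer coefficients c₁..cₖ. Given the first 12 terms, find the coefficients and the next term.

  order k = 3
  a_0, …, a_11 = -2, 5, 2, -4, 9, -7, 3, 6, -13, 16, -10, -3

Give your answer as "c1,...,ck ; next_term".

  a_3 = -1·2 + 0·5 + 1·-2 = -4
  a_4 = -1·-4 + 0·2 + 1·5 = 9
  a_5 = -1·9 + 0·-4 + 1·2 = -7
  a_6 = -1·-7 + 0·9 + 1·-4 = 3
  a_7 = -1·3 + 0·-7 + 1·9 = 6
  a_8 = -1·6 + 0·3 + 1·-7 = -13
  a_9 = -1·-13 + 0·6 + 1·3 = 16
  a_10 = -1·16 + 0·-13 + 1·6 = -10
  a_11 = -1·-10 + 0·16 + 1·-13 = -3
  a_12 = -1·-3 + 0·-10 + 1·16 = 19

-1,0,1 ; 19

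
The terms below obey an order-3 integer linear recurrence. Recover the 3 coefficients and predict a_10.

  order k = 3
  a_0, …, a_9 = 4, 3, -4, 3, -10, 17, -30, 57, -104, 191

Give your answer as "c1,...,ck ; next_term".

-1,1,-1 ; -352

  a_3 = -1·-4 + 1·3 + -1·4 = 3
  a_4 = -1·3 + 1·-4 + -1·3 = -10
  a_5 = -1·-10 + 1·3 + -1·-4 = 17
  a_6 = -1·17 + 1·-10 + -1·3 = -30
  a_7 = -1·-30 + 1·17 + -1·-10 = 57
  a_8 = -1·57 + 1·-30 + -1·17 = -104
  a_9 = -1·-104 + 1·57 + -1·-30 = 191
  a_10 = -1·191 + 1·-104 + -1·57 = -352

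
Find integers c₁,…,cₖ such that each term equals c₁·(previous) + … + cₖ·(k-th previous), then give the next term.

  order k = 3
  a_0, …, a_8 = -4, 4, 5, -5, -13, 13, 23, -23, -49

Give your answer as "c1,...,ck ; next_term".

  a_3 = -1·5 + -2·4 + -2·-4 = -5
  a_4 = -1·-5 + -2·5 + -2·4 = -13
  a_5 = -1·-13 + -2·-5 + -2·5 = 13
  a_6 = -1·13 + -2·-13 + -2·-5 = 23
  a_7 = -1·23 + -2·13 + -2·-13 = -23
  a_8 = -1·-23 + -2·23 + -2·13 = -49
  a_9 = -1·-49 + -2·-23 + -2·23 = 49

-1,-2,-2 ; 49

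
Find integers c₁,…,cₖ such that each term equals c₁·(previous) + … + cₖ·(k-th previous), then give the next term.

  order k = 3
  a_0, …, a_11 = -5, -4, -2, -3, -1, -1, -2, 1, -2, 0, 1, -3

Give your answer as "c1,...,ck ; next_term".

  a_3 = -1·-2 + 0·-4 + 1·-5 = -3
  a_4 = -1·-3 + 0·-2 + 1·-4 = -1
  a_5 = -1·-1 + 0·-3 + 1·-2 = -1
  a_6 = -1·-1 + 0·-1 + 1·-3 = -2
  a_7 = -1·-2 + 0·-1 + 1·-1 = 1
  a_8 = -1·1 + 0·-2 + 1·-1 = -2
  a_9 = -1·-2 + 0·1 + 1·-2 = 0
  a_10 = -1·0 + 0·-2 + 1·1 = 1
  a_11 = -1·1 + 0·0 + 1·-2 = -3
  a_12 = -1·-3 + 0·1 + 1·0 = 3

-1,0,1 ; 3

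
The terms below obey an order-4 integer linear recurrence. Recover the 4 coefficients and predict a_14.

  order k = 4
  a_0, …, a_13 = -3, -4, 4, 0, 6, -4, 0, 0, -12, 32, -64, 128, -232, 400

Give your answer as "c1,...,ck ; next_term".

-2,0,0,-2 ; -672

  a_4 = -2·0 + 0·4 + 0·-4 + -2·-3 = 6
  a_5 = -2·6 + 0·0 + 0·4 + -2·-4 = -4
  a_6 = -2·-4 + 0·6 + 0·0 + -2·4 = 0
  a_7 = -2·0 + 0·-4 + 0·6 + -2·0 = 0
  a_8 = -2·0 + 0·0 + 0·-4 + -2·6 = -12
  a_9 = -2·-12 + 0·0 + 0·0 + -2·-4 = 32
  a_10 = -2·32 + 0·-12 + 0·0 + -2·0 = -64
  a_11 = -2·-64 + 0·32 + 0·-12 + -2·0 = 128
  a_12 = -2·128 + 0·-64 + 0·32 + -2·-12 = -232
  a_13 = -2·-232 + 0·128 + 0·-64 + -2·32 = 400
  a_14 = -2·400 + 0·-232 + 0·128 + -2·-64 = -672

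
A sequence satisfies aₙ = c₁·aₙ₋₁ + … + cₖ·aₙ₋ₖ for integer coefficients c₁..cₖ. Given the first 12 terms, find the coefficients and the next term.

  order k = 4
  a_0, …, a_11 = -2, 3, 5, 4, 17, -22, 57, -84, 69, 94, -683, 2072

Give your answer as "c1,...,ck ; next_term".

-2,1,4,-4 ; -4727

  a_4 = -2·4 + 1·5 + 4·3 + -4·-2 = 17
  a_5 = -2·17 + 1·4 + 4·5 + -4·3 = -22
  a_6 = -2·-22 + 1·17 + 4·4 + -4·5 = 57
  a_7 = -2·57 + 1·-22 + 4·17 + -4·4 = -84
  a_8 = -2·-84 + 1·57 + 4·-22 + -4·17 = 69
  a_9 = -2·69 + 1·-84 + 4·57 + -4·-22 = 94
  a_10 = -2·94 + 1·69 + 4·-84 + -4·57 = -683
  a_11 = -2·-683 + 1·94 + 4·69 + -4·-84 = 2072
  a_12 = -2·2072 + 1·-683 + 4·94 + -4·69 = -4727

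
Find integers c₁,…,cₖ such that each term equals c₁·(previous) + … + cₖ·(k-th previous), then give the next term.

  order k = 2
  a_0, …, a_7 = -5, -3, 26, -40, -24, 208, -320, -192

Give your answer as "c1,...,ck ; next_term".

  a_2 = -2·-3 + -4·-5 = 26
  a_3 = -2·26 + -4·-3 = -40
  a_4 = -2·-40 + -4·26 = -24
  a_5 = -2·-24 + -4·-40 = 208
  a_6 = -2·208 + -4·-24 = -320
  a_7 = -2·-320 + -4·208 = -192
  a_8 = -2·-192 + -4·-320 = 1664

-2,-4 ; 1664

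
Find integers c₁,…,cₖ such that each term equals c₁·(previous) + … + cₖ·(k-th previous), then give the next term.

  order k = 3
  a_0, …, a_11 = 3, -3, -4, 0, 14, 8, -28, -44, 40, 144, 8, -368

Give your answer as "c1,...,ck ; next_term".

0,-2,-2 ; -304

  a_3 = 0·-4 + -2·-3 + -2·3 = 0
  a_4 = 0·0 + -2·-4 + -2·-3 = 14
  a_5 = 0·14 + -2·0 + -2·-4 = 8
  a_6 = 0·8 + -2·14 + -2·0 = -28
  a_7 = 0·-28 + -2·8 + -2·14 = -44
  a_8 = 0·-44 + -2·-28 + -2·8 = 40
  a_9 = 0·40 + -2·-44 + -2·-28 = 144
  a_10 = 0·144 + -2·40 + -2·-44 = 8
  a_11 = 0·8 + -2·144 + -2·40 = -368
  a_12 = 0·-368 + -2·8 + -2·144 = -304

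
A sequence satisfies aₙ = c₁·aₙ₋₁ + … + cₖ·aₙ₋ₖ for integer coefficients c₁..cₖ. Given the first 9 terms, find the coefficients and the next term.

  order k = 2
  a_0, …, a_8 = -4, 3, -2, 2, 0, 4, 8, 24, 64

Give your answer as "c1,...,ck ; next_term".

  a_2 = 2·3 + 2·-4 = -2
  a_3 = 2·-2 + 2·3 = 2
  a_4 = 2·2 + 2·-2 = 0
  a_5 = 2·0 + 2·2 = 4
  a_6 = 2·4 + 2·0 = 8
  a_7 = 2·8 + 2·4 = 24
  a_8 = 2·24 + 2·8 = 64
  a_9 = 2·64 + 2·24 = 176

2,2 ; 176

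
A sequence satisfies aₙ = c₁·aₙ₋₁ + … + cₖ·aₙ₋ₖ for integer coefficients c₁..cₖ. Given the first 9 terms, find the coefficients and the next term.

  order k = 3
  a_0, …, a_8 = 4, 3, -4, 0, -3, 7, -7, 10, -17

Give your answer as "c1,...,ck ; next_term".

  a_3 = -1·-4 + 0·3 + -1·4 = 0
  a_4 = -1·0 + 0·-4 + -1·3 = -3
  a_5 = -1·-3 + 0·0 + -1·-4 = 7
  a_6 = -1·7 + 0·-3 + -1·0 = -7
  a_7 = -1·-7 + 0·7 + -1·-3 = 10
  a_8 = -1·10 + 0·-7 + -1·7 = -17
  a_9 = -1·-17 + 0·10 + -1·-7 = 24

-1,0,-1 ; 24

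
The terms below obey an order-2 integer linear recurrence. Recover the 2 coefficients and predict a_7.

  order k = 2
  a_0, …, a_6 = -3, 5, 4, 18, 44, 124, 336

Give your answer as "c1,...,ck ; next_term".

  a_2 = 2·5 + 2·-3 = 4
  a_3 = 2·4 + 2·5 = 18
  a_4 = 2·18 + 2·4 = 44
  a_5 = 2·44 + 2·18 = 124
  a_6 = 2·124 + 2·44 = 336
  a_7 = 2·336 + 2·124 = 920

2,2 ; 920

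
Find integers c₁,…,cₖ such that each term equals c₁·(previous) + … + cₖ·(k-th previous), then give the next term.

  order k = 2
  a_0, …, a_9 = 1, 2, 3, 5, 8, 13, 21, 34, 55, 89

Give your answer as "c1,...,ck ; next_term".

  a_2 = 1·2 + 1·1 = 3
  a_3 = 1·3 + 1·2 = 5
  a_4 = 1·5 + 1·3 = 8
  a_5 = 1·8 + 1·5 = 13
  a_6 = 1·13 + 1·8 = 21
  a_7 = 1·21 + 1·13 = 34
  a_8 = 1·34 + 1·21 = 55
  a_9 = 1·55 + 1·34 = 89
  a_10 = 1·89 + 1·55 = 144

1,1 ; 144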